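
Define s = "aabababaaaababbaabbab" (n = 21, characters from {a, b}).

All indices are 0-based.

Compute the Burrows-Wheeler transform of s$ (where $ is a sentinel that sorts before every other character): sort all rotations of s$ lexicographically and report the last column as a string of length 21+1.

rank  rotation                last
    0  $aabababaaaababbaabbab  b
    1  aaaababbaabbab$aababab  b
    2  aaababbaabbab$aabababa  a
    3  aabababaaaababbaabbab$  $
    4  aababbaabbab$aabababaa  a
    5  aabbab$aabababaaaababb  b
    6  ab$aabababaaaababbaabb  b
    7  abaaaababbaabbab$aabab  b
    8  ababaaaababbaabbab$aab  b
    9  abababaaaababbaabbab$a  a
   10  ababbaabbab$aabababaaa  a
   11  abbaabbab$aabababaaaab  b
   12  abbab$aabababaaaababba  a
   13  b$aabababaaaababbaabba  a
   14  baaaababbaabbab$aababa  a
   15  baabbab$aabababaaaabab  b
   16  bab$aabababaaaababbaab  b
   17  babaaaababbaabbab$aaba  a
   18  bababaaaababbaabbab$aa  a
   19  babbaabbab$aabababaaaa  a
   20  bbaabbab$aabababaaaaba  a
   21  bbab$aabababaaaababbaa  a

bba$abbbbaabaaabbaaaaa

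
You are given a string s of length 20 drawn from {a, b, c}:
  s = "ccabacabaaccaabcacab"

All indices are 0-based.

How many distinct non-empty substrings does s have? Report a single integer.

rank→(start, suffix):
  0 → (12, 'aabcacab')
  1 → (8, 'aaccaabcacab')
  2 → (18, 'ab')
  3 → (6, 'abaaccaabcacab')
  4 → (2, 'abacabaaccaabcacab')
  5 → (13, 'abcacab')
  6 → (16, 'acab')
  7 → (4, 'acabaaccaabcacab')
  8 → (9, 'accaabcacab')
  9 → (19, 'b')
  10 → (7, 'baaccaabcacab')
  11 → (3, 'bacabaaccaabcacab')
  12 → (14, 'bcacab')
  13 → (11, 'caabcacab')
  14 → (17, 'cab')
  15 → (5, 'cabaaccaabcacab')
  16 → (1, 'cabacabaaccaabcacab')
  17 → (15, 'cacab')
  18 → (10, 'ccaabcacab')
  19 → (0, 'ccabacabaaccaabcacab')

SA = [12, 8, 18, 6, 2, 13, 16, 4, 9, 19, 7, 3, 14, 11, 17, 5, 1, 15, 10, 0]
[i] adj suffixes → lcp
  [1] 12/8 → 2 ('aa')
  [2] 8/18 → 1 ('a')
  [3] 18/6 → 2 ('ab')
  [4] 6/2 → 3 ('aba')
  [5] 2/13 → 2 ('ab')
  [6] 13/16 → 1 ('a')
  [7] 16/4 → 4 ('acab')
  [8] 4/9 → 2 ('ac')
  [9] 9/19 → 0 ('')
  [10] 19/7 → 1 ('b')
  [11] 7/3 → 2 ('ba')
  [12] 3/14 → 1 ('b')
  [13] 14/11 → 0 ('')
  [14] 11/17 → 2 ('ca')
  [15] 17/5 → 3 ('cab')
  [16] 5/1 → 4 ('caba')
  [17] 1/15 → 2 ('ca')
  [18] 15/10 → 1 ('c')
  [19] 10/0 → 3 ('cca')

n(n+1)/2 = 20·21/2 = 210
Σ LCP = 0 + 2 + 1 + 2 + 3 + 2 + 1 + 4 + 2 + 0 + 1 + 2 + 1 + 0 + 2 + 3 + 4 + 2 + 1 + 3 = 36
distinct = 210 − 36 = 174

174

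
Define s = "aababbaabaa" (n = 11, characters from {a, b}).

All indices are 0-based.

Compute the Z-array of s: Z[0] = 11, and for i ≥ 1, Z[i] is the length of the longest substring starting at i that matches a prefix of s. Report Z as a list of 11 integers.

Z[0]=11
i=1: fresh scan; Z[1]=1 scan→box=[1,2)
i=2: fresh scan; Z[2]=0
i=3: fresh scan; Z[3]=1 scan→box=[3,4)
i=4: fresh scan; Z[4]=0
i=5: fresh scan; Z[5]=0
i=6: fresh scan; Z[6]=4 scan→box=[6,10)
i=7: min(r-i=3, Z[1]=1)=1; Z[7]=1
i=8: min(r-i=2, Z[2]=0)=0; Z[8]=0
i=9: min(r-i=1, Z[3]=1)=1; Z[9]=2 scan→box=[9,11)
i=10: min(r-i=1, Z[1]=1)=1; Z[10]=1

[11, 1, 0, 1, 0, 0, 4, 1, 0, 2, 1]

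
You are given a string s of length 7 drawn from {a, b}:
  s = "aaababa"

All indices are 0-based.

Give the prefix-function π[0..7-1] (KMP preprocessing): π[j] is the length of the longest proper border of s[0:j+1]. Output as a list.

[0, 1, 2, 0, 1, 0, 1]

π[0] = 0
j=1 s[j]='a': π[1]=1 (border 'a')
j=2 s[j]='a': π[2]=2 (border 'aa')
j=3 s[j]='b': k: 2→1→0; π[3]=0 (border '')
j=4 s[j]='a': π[4]=1 (border 'a')
j=5 s[j]='b': k: 1→0; π[5]=0 (border '')
j=6 s[j]='a': π[6]=1 (border 'a')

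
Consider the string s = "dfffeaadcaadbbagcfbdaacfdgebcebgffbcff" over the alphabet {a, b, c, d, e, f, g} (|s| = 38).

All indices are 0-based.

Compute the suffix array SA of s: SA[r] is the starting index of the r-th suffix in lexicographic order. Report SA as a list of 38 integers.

rank | idx | suffix
   0 |  20 | aacfdgebcebgffbcff
   1 |   9 | aadbbagcfbdaacfdgebcebgffbcff
   2 |   5 | aadcaadbbagcfbdaacfdgebcebgffbcff
   3 |  21 | acfdgebcebgffbcff
   4 |  10 | adbbagcfbdaacfdgebcebgffbcff
   5 |   6 | adcaadbbagcfbdaacfdgebcebgffbcff
   6 |  14 | agcfbdaacfdgebcebgffbcff
   7 |  13 | bagcfbdaacfdgebcebgffbcff
   8 |  12 | bbagcfbdaacfdgebcebgffbcff
   9 |  27 | bcebgffbcff
  10 |  34 | bcff
  11 |  18 | bdaacfdgebcebgffbcff
  12 |  30 | bgffbcff
  13 |   8 | caadbbagcfbdaacfdgebcebgffbcff
  14 |  28 | cebgffbcff
  15 |  16 | cfbdaacfdgebcebgffbcff
  16 |  22 | cfdgebcebgffbcff
  17 |  35 | cff
  18 |  19 | daacfdgebcebgffbcff
  19 |  11 | dbbagcfbdaacfdgebcebgffbcff
  20 |   7 | dcaadbbagcfbdaacfdgebcebgffbcff
  21 |   0 | dfffeaadcaadbbagcfbdaacfdgebcebgffbcff
  22 |  24 | dgebcebgffbcff
  23 |   4 | eaadcaadbbagcfbdaacfdgebcebgffbcff
  24 |  26 | ebcebgffbcff
  25 |  29 | ebgffbcff
  26 |  37 | f
  27 |  33 | fbcff
  28 |  17 | fbdaacfdgebcebgffbcff
  29 |  23 | fdgebcebgffbcff
  30 |   3 | feaadcaadbbagcfbdaacfdgebcebgffbcff
  31 |  36 | ff
  32 |  32 | ffbcff
  33 |   2 | ffeaadcaadbbagcfbdaacfdgebcebgffbcff
  34 |   1 | fffeaadcaadbbagcfbdaacfdgebcebgffbcff
  35 |  15 | gcfbdaacfdgebcebgffbcff
  36 |  25 | gebcebgffbcff
  37 |  31 | gffbcff

[20, 9, 5, 21, 10, 6, 14, 13, 12, 27, 34, 18, 30, 8, 28, 16, 22, 35, 19, 11, 7, 0, 24, 4, 26, 29, 37, 33, 17, 23, 3, 36, 32, 2, 1, 15, 25, 31]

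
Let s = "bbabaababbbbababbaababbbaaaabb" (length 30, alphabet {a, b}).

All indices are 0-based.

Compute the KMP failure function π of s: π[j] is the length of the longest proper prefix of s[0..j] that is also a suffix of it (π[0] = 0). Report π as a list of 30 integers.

[0, 1, 0, 1, 0, 0, 1, 0, 1, 2, 2, 2, 3, 4, 5, 1, 2, 3, 0, 1, 0, 1, 2, 2, 3, 0, 0, 0, 1, 2]

π[0] = 0
j=1 s[j]='b': π[1]=1 (border 'b')
j=2 s[j]='a': k: 1→0; π[2]=0 (border '')
j=3 s[j]='b': π[3]=1 (border 'b')
j=4 s[j]='a': k: 1→0; π[4]=0 (border '')
j=5 s[j]='a': π[5]=0 (border '')
j=6 s[j]='b': π[6]=1 (border 'b')
j=7 s[j]='a': k: 1→0; π[7]=0 (border '')
j=8 s[j]='b': π[8]=1 (border 'b')
j=9 s[j]='b': π[9]=2 (border 'bb')
j=10 s[j]='b': k: 2→1; π[10]=2 (border 'bb')
j=11 s[j]='b': k: 2→1; π[11]=2 (border 'bb')
j=12 s[j]='a': π[12]=3 (border 'bba')
j=13 s[j]='b': π[13]=4 (border 'bbab')
j=14 s[j]='a': π[14]=5 (border 'bbaba')
j=15 s[j]='b': k: 5→0; π[15]=1 (border 'b')
j=16 s[j]='b': π[16]=2 (border 'bb')
j=17 s[j]='a': π[17]=3 (border 'bba')
j=18 s[j]='a': k: 3→0; π[18]=0 (border '')
j=19 s[j]='b': π[19]=1 (border 'b')
j=20 s[j]='a': k: 1→0; π[20]=0 (border '')
j=21 s[j]='b': π[21]=1 (border 'b')
j=22 s[j]='b': π[22]=2 (border 'bb')
j=23 s[j]='b': k: 2→1; π[23]=2 (border 'bb')
j=24 s[j]='a': π[24]=3 (border 'bba')
j=25 s[j]='a': k: 3→0; π[25]=0 (border '')
j=26 s[j]='a': π[26]=0 (border '')
j=27 s[j]='a': π[27]=0 (border '')
j=28 s[j]='b': π[28]=1 (border 'b')
j=29 s[j]='b': π[29]=2 (border 'bb')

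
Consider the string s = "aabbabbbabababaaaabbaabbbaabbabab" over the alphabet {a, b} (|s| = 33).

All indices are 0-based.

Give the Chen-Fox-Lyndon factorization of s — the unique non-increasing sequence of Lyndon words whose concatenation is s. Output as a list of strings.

emit factor 1: 'aabbabbbababab' (i=0, period=14)
emit factor 2: 'aaaabbaabbbaabbabab' (i=14, period=19)

["aabbabbbababab", "aaaabbaabbbaabbabab"]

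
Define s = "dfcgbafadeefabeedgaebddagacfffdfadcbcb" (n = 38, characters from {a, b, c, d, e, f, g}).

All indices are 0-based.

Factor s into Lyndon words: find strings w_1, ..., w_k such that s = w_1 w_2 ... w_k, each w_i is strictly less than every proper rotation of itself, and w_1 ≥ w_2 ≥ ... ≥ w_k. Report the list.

["df", "cg", "b", "af", "adeef", "abeedgaebddagacfffdfadcbcb"]

emit factor 1: 'df' (i=0, period=2)
emit factor 2: 'cg' (i=2, period=2)
emit factor 3: 'b' (i=4, period=1)
emit factor 4: 'af' (i=5, period=2)
emit factor 5: 'adeef' (i=7, period=5)
emit factor 6: 'abeedgaebddagacfffdfadcbcb' (i=12, period=26)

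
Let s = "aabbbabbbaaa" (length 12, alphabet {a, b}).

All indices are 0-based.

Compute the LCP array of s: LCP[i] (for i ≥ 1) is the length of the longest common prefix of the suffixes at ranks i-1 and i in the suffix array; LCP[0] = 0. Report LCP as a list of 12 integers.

[0, 1, 2, 2, 1, 5, 0, 2, 1, 3, 2, 4]

rank→(start, suffix):
  0 → (11, 'a')
  1 → (10, 'aa')
  2 → (9, 'aaa')
  3 → (0, 'aabbbabbbaaa')
  4 → (5, 'abbbaaa')
  5 → (1, 'abbbabbbaaa')
  6 → (8, 'baaa')
  7 → (4, 'babbbaaa')
  8 → (7, 'bbaaa')
  9 → (3, 'bbabbbaaa')
  10 → (6, 'bbbaaa')
  11 → (2, 'bbbabbbaaa')

SA = [11, 10, 9, 0, 5, 1, 8, 4, 7, 3, 6, 2]
[i] adj suffixes → lcp
  [1] 11/10 → 1 ('a')
  [2] 10/9 → 2 ('aa')
  [3] 9/0 → 2 ('aa')
  [4] 0/5 → 1 ('a')
  [5] 5/1 → 5 ('abbba')
  [6] 1/8 → 0 ('')
  [7] 8/4 → 2 ('ba')
  [8] 4/7 → 1 ('b')
  [9] 7/3 → 3 ('bba')
  [10] 3/6 → 2 ('bb')
  [11] 6/2 → 4 ('bbba')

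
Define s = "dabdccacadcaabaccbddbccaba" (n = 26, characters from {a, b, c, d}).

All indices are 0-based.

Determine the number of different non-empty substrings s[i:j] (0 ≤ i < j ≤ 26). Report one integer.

316

sorted suffixes:
  #0 SA[0]=25  'a'
  #1 SA[1]=11  'aabaccbddbccaba'
  #2 SA[2]=23  'aba'
  #3 SA[3]=12  'abaccbddbccaba'
  #4 SA[4]=1  'abdccacadcaabaccbddbccaba'
  #5 SA[5]=6  'acadcaabaccbddbccaba'
  #6 SA[6]=14  'accbddbccaba'
  #7 SA[7]=8  'adcaabaccbddbccaba'
  #8 SA[8]=24  'ba'
  #9 SA[9]=13  'baccbddbccaba'
  #10 SA[10]=20  'bccaba'
  #11 SA[11]=2  'bdccacadcaabaccbddbccaba'
  #12 SA[12]=17  'bddbccaba'
  #13 SA[13]=10  'caabaccbddbccaba'
  #14 SA[14]=22  'caba'
  #15 SA[15]=5  'cacadcaabaccbddbccaba'
  #16 SA[16]=7  'cadcaabaccbddbccaba'
  #17 SA[17]=16  'cbddbccaba'
  #18 SA[18]=21  'ccaba'
  #19 SA[19]=4  'ccacadcaabaccbddbccaba'
  #20 SA[20]=15  'ccbddbccaba'
  #21 SA[21]=0  'dabdccacadcaabaccbddbccaba'
  #22 SA[22]=19  'dbccaba'
  #23 SA[23]=9  'dcaabaccbddbccaba'
  #24 SA[24]=3  'dccacadcaabaccbddbccaba'
  #25 SA[25]=18  'ddbccaba'

SA = [25, 11, 23, 12, 1, 6, 14, 8, 24, 13, 20, 2, 17, 10, 22, 5, 7, 16, 21, 4, 15, 0, 19, 9, 3, 18]
[i] adj suffixes → lcp
  [1] 25/11 → 1 ('a')
  [2] 11/23 → 1 ('a')
  [3] 23/12 → 3 ('aba')
  [4] 12/1 → 2 ('ab')
  [5] 1/6 → 1 ('a')
  [6] 6/14 → 2 ('ac')
  [7] 14/8 → 1 ('a')
  [8] 8/24 → 0 ('')
  [9] 24/13 → 2 ('ba')
  [10] 13/20 → 1 ('b')
  [11] 20/2 → 1 ('b')
  [12] 2/17 → 2 ('bd')
  [13] 17/10 → 0 ('')
  [14] 10/22 → 2 ('ca')
  [15] 22/5 → 2 ('ca')
  [16] 5/7 → 2 ('ca')
  [17] 7/16 → 1 ('c')
  [18] 16/21 → 1 ('c')
  [19] 21/4 → 3 ('cca')
  [20] 4/15 → 2 ('cc')
  [21] 15/0 → 0 ('')
  [22] 0/19 → 1 ('d')
  [23] 19/9 → 1 ('d')
  [24] 9/3 → 2 ('dc')
  [25] 3/18 → 1 ('d')

n(n+1)/2 = 26·27/2 = 351
Σ LCP = 0 + 1 + 1 + 3 + 2 + 1 + 2 + 1 + 0 + 2 + 1 + 1 + 2 + 0 + 2 + 2 + 2 + 1 + 1 + 3 + 2 + 0 + 1 + 1 + 2 + 1 = 35
distinct = 351 − 35 = 316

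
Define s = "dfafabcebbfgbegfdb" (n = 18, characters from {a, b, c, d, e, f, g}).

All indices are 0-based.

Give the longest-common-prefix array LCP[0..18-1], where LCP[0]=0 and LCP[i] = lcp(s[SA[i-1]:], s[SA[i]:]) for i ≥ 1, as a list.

[0, 1, 0, 1, 1, 1, 1, 0, 0, 1, 0, 1, 0, 2, 1, 1, 0, 1]

rank→(start, suffix):
  0 → (4, 'abcebbfgbegfdb')
  1 → (2, 'afabcebbfgbegfdb')
  2 → (17, 'b')
  3 → (8, 'bbfgbegfdb')
  4 → (5, 'bcebbfgbegfdb')
  5 → (12, 'begfdb')
  6 → (9, 'bfgbegfdb')
  7 → (6, 'cebbfgbegfdb')
  8 → (16, 'db')
  9 → (0, 'dfafabcebbfgbegfdb')
  10 → (7, 'ebbfgbegfdb')
  11 → (13, 'egfdb')
  12 → (3, 'fabcebbfgbegfdb')
  13 → (1, 'fafabcebbfgbegfdb')
  14 → (15, 'fdb')
  15 → (10, 'fgbegfdb')
  16 → (11, 'gbegfdb')
  17 → (14, 'gfdb')

SA = [4, 2, 17, 8, 5, 12, 9, 6, 16, 0, 7, 13, 3, 1, 15, 10, 11, 14]
i: (SA[i-1],SA[i]) lcp shared
  1: (4,2) 1 'a'
  2: (2,17) 0 ''
  3: (17,8) 1 'b'
  4: (8,5) 1 'b'
  5: (5,12) 1 'b'
  6: (12,9) 1 'b'
  7: (9,6) 0 ''
  8: (6,16) 0 ''
  9: (16,0) 1 'd'
  10: (0,7) 0 ''
  11: (7,13) 1 'e'
  12: (13,3) 0 ''
  13: (3,1) 2 'fa'
  14: (1,15) 1 'f'
  15: (15,10) 1 'f'
  16: (10,11) 0 ''
  17: (11,14) 1 'g'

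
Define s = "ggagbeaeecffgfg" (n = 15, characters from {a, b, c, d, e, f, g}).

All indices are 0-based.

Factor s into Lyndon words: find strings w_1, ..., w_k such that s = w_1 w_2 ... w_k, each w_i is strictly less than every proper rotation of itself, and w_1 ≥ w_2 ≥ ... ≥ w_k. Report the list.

emit factor 1: 'g' (i=0, period=1)
emit factor 2: 'g' (i=1, period=1)
emit factor 3: 'agbe' (i=2, period=4)
emit factor 4: 'aeecffgfg' (i=6, period=9)

["g", "g", "agbe", "aeecffgfg"]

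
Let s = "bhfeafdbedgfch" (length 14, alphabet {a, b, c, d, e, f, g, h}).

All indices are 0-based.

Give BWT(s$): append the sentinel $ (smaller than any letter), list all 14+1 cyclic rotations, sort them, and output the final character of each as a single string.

hed$ffefbgahdcb

rank  rotation         last
    0  $bhfeafdbedgfch  h
    1  afdbedgfch$bhfe  e
    2  bedgfch$bhfeafd  d
    3  bhfeafdbedgfch$  $
    4  ch$bhfeafdbedgf  f
    5  dbedgfch$bhfeaf  f
    6  dgfch$bhfeafdbe  e
    7  eafdbedgfch$bhf  f
    8  edgfch$bhfeafdb  b
    9  fch$bhfeafdbedg  g
   10  fdbedgfch$bhfea  a
   11  feafdbedgfch$bh  h
   12  gfch$bhfeafdbed  d
   13  h$bhfeafdbedgfc  c
   14  hfeafdbedgfch$b  b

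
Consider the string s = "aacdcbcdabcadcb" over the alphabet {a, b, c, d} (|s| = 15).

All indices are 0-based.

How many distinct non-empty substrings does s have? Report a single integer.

sorted suffixes:
  #0 SA[0]=0  'aacdcbcdabcadcb'
  #1 SA[1]=8  'abcadcb'
  #2 SA[2]=1  'acdcbcdabcadcb'
  #3 SA[3]=11  'adcb'
  #4 SA[4]=14  'b'
  #5 SA[5]=9  'bcadcb'
  #6 SA[6]=5  'bcdabcadcb'
  #7 SA[7]=10  'cadcb'
  #8 SA[8]=13  'cb'
  #9 SA[9]=4  'cbcdabcadcb'
  #10 SA[10]=6  'cdabcadcb'
  #11 SA[11]=2  'cdcbcdabcadcb'
  #12 SA[12]=7  'dabcadcb'
  #13 SA[13]=12  'dcb'
  #14 SA[14]=3  'dcbcdabcadcb'

SA = [0, 8, 1, 11, 14, 9, 5, 10, 13, 4, 6, 2, 7, 12, 3]
rank  pair      lcp
   1  s[0:],s[8:]  1  'a'
   2  s[8:],s[1:]  1  'a'
   3  s[1:],s[11:]  1  'a'
   4  s[11:],s[14:]  0  ''
   5  s[14:],s[9:]  1  'b'
   6  s[9:],s[5:]  2  'bc'
   7  s[5:],s[10:]  0  ''
   8  s[10:],s[13:]  1  'c'
   9  s[13:],s[4:]  2  'cb'
  10  s[4:],s[6:]  1  'c'
  11  s[6:],s[2:]  2  'cd'
  12  s[2:],s[7:]  0  ''
  13  s[7:],s[12:]  1  'd'
  14  s[12:],s[3:]  3  'dcb'

n(n+1)/2 = 15·16/2 = 120
Σ LCP = 0 + 1 + 1 + 1 + 0 + 1 + 2 + 0 + 1 + 2 + 1 + 2 + 0 + 1 + 3 = 16
distinct = 120 − 16 = 104

104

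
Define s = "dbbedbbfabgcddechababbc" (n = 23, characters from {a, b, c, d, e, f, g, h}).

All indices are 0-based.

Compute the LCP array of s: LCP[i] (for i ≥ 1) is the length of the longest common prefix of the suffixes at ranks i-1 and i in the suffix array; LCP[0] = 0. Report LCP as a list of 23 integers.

[0, 2, 2, 0, 1, 2, 2, 1, 1, 1, 1, 0, 1, 1, 0, 3, 1, 1, 0, 1, 0, 0, 0]

sorted suffixes:
  #0 SA[0]=17  'ababbc'
  #1 SA[1]=19  'abbc'
  #2 SA[2]=8  'abgcddechababbc'
  #3 SA[3]=18  'babbc'
  #4 SA[4]=20  'bbc'
  #5 SA[5]=1  'bbedbbfabgcddechababbc'
  #6 SA[6]=5  'bbfabgcddechababbc'
  #7 SA[7]=21  'bc'
  #8 SA[8]=2  'bedbbfabgcddechababbc'
  #9 SA[9]=6  'bfabgcddechababbc'
  #10 SA[10]=9  'bgcddechababbc'
  #11 SA[11]=22  'c'
  #12 SA[12]=11  'cddechababbc'
  #13 SA[13]=15  'chababbc'
  #14 SA[14]=0  'dbbedbbfabgcddechababbc'
  #15 SA[15]=4  'dbbfabgcddechababbc'
  #16 SA[16]=12  'ddechababbc'
  #17 SA[17]=13  'dechababbc'
  #18 SA[18]=14  'echababbc'
  #19 SA[19]=3  'edbbfabgcddechababbc'
  #20 SA[20]=7  'fabgcddechababbc'
  #21 SA[21]=10  'gcddechababbc'
  #22 SA[22]=16  'hababbc'

SA = [17, 19, 8, 18, 20, 1, 5, 21, 2, 6, 9, 22, 11, 15, 0, 4, 12, 13, 14, 3, 7, 10, 16]
[i] adj suffixes → lcp
  [1] 17/19 → 2 ('ab')
  [2] 19/8 → 2 ('ab')
  [3] 8/18 → 0 ('')
  [4] 18/20 → 1 ('b')
  [5] 20/1 → 2 ('bb')
  [6] 1/5 → 2 ('bb')
  [7] 5/21 → 1 ('b')
  [8] 21/2 → 1 ('b')
  [9] 2/6 → 1 ('b')
  [10] 6/9 → 1 ('b')
  [11] 9/22 → 0 ('')
  [12] 22/11 → 1 ('c')
  [13] 11/15 → 1 ('c')
  [14] 15/0 → 0 ('')
  [15] 0/4 → 3 ('dbb')
  [16] 4/12 → 1 ('d')
  [17] 12/13 → 1 ('d')
  [18] 13/14 → 0 ('')
  [19] 14/3 → 1 ('e')
  [20] 3/7 → 0 ('')
  [21] 7/10 → 0 ('')
  [22] 10/16 → 0 ('')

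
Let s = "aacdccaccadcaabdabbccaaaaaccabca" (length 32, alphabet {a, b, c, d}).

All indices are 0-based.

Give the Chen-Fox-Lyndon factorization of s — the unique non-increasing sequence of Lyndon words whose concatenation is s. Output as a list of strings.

emit factor 1: 'aacdccaccadc' (i=0, period=12)
emit factor 2: 'aabdabbcc' (i=12, period=9)
emit factor 3: 'aaaaaccabc' (i=21, period=10)
emit factor 4: 'a' (i=31, period=1)

["aacdccaccadc", "aabdabbcc", "aaaaaccabc", "a"]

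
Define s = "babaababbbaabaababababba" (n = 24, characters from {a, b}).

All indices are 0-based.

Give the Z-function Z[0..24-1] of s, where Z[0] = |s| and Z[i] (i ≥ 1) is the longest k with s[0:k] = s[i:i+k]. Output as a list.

Z[0]=24
i=1: i≥r, start 0; Z[1]=0
i=2: i≥r, start 0; Z[2]=2 extend→box=[2,4)
i=3: min(r-i=1, Z[1]=0)=0; Z[3]=0
i=4: i≥r, start 0; Z[4]=0
i=5: i≥r, start 0; Z[5]=3 extend→box=[5,8)
i=6: min(r-i=2, Z[1]=0)=0; Z[6]=0
i=7: min(r-i=1, Z[2]=2)=1; Z[7]=1
i=8: i≥r, start 0; Z[8]=1 extend→box=[8,9)
i=9: i≥r, start 0; Z[9]=2 extend→box=[9,11)
i=10: min(r-i=1, Z[1]=0)=0; Z[10]=0
i=11: i≥r, start 0; Z[11]=0
i=12: i≥r, start 0; Z[12]=2 extend→box=[12,14)
i=13: min(r-i=1, Z[1]=0)=0; Z[13]=0
i=14: i≥r, start 0; Z[14]=0
i=15: i≥r, start 0; Z[15]=4 extend→box=[15,19)
i=16: min(r-i=3, Z[1]=0)=0; Z[16]=0
i=17: min(r-i=2, Z[2]=2)=2; Z[17]=4 extend→box=[17,21)
i=18: min(r-i=3, Z[1]=0)=0; Z[18]=0
i=19: min(r-i=2, Z[2]=2)=2; Z[19]=3 extend→box=[19,22)
i=20: min(r-i=2, Z[1]=0)=0; Z[20]=0
i=21: min(r-i=1, Z[2]=2)=1; Z[21]=1
i=22: i≥r, start 0; Z[22]=2 extend→box=[22,24)
i=23: min(r-i=1, Z[1]=0)=0; Z[23]=0

[24, 0, 2, 0, 0, 3, 0, 1, 1, 2, 0, 0, 2, 0, 0, 4, 0, 4, 0, 3, 0, 1, 2, 0]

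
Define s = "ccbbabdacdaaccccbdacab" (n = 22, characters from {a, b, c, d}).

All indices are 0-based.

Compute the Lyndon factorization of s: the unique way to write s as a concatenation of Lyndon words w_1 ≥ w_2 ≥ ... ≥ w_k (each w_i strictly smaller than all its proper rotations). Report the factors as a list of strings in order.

["c", "c", "b", "b", "abdacd", "aaccccbdacab"]

emit factor 1: 'c' (i=0, period=1)
emit factor 2: 'c' (i=1, period=1)
emit factor 3: 'b' (i=2, period=1)
emit factor 4: 'b' (i=3, period=1)
emit factor 5: 'abdacd' (i=4, period=6)
emit factor 6: 'aaccccbdacab' (i=10, period=12)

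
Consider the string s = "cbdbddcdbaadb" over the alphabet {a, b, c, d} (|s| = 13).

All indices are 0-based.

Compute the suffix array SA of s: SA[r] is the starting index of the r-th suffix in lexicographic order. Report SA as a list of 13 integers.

[9, 10, 12, 8, 1, 3, 0, 6, 11, 7, 2, 5, 4]

rank→(start, suffix):
  0 → (9, 'aadb')
  1 → (10, 'adb')
  2 → (12, 'b')
  3 → (8, 'baadb')
  4 → (1, 'bdbddcdbaadb')
  5 → (3, 'bddcdbaadb')
  6 → (0, 'cbdbddcdbaadb')
  7 → (6, 'cdbaadb')
  8 → (11, 'db')
  9 → (7, 'dbaadb')
  10 → (2, 'dbddcdbaadb')
  11 → (5, 'dcdbaadb')
  12 → (4, 'ddcdbaadb')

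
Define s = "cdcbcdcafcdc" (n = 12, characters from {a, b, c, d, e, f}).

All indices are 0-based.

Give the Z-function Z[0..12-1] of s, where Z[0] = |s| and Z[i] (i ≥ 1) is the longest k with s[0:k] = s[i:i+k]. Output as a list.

[12, 0, 1, 0, 3, 0, 1, 0, 0, 3, 0, 1]

Z[0]=12
i=1: outside box; Z[1]=0
i=2: outside box; Z[2]=1 scan→box=[2,3)
i=3: outside box; Z[3]=0
i=4: outside box; Z[4]=3 scan→box=[4,7)
i=5: min(r-i=2, Z[1]=0)=0; Z[5]=0
i=6: min(r-i=1, Z[2]=1)=1; Z[6]=1
i=7: outside box; Z[7]=0
i=8: outside box; Z[8]=0
i=9: outside box; Z[9]=3 scan→box=[9,12)
i=10: min(r-i=2, Z[1]=0)=0; Z[10]=0
i=11: min(r-i=1, Z[2]=1)=1; Z[11]=1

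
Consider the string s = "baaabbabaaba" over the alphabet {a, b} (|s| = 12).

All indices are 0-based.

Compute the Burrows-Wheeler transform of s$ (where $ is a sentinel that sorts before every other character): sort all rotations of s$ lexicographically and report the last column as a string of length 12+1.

rank  rotation       last
    0  $baaabbabaaba  a
    1  a$baaabbabaab  b
    2  aaabbabaaba$b  b
    3  aaba$baaabbab  b
    4  aabbabaaba$ba  a
    5  aba$baaabbaba  a
    6  abaaba$baaabb  b
    7  abbabaaba$baa  a
    8  ba$baaabbabaa  a
    9  baaabbabaaba$  $
   10  baaba$baaabba  a
   11  babaaba$baaab  b
   12  bbabaaba$baaa  a

abbbaabaa$aba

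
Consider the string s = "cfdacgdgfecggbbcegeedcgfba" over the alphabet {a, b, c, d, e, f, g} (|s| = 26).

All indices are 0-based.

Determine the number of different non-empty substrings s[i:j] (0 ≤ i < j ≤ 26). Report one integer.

rank | idx | suffix
   0 |  25 | a
   1 |   3 | acgdgfecggbbcegeedcgfba
   2 |  24 | ba
   3 |  13 | bbcegeedcgfba
   4 |  14 | bcegeedcgfba
   5 |  15 | cegeedcgfba
   6 |   0 | cfdacgdgfecggbbcegeedcgfba
   7 |   4 | cgdgfecggbbcegeedcgfba
   8 |  21 | cgfba
   9 |  10 | cggbbcegeedcgfba
  10 |   2 | dacgdgfecggbbcegeedcgfba
  11 |  20 | dcgfba
  12 |   6 | dgfecggbbcegeedcgfba
  13 |   9 | ecggbbcegeedcgfba
  14 |  19 | edcgfba
  15 |  18 | eedcgfba
  16 |  16 | egeedcgfba
  17 |  23 | fba
  18 |   1 | fdacgdgfecggbbcegeedcgfba
  19 |   8 | fecggbbcegeedcgfba
  20 |  12 | gbbcegeedcgfba
  21 |   5 | gdgfecggbbcegeedcgfba
  22 |  17 | geedcgfba
  23 |  22 | gfba
  24 |   7 | gfecggbbcegeedcgfba
  25 |  11 | ggbbcegeedcgfba

SA = [25, 3, 24, 13, 14, 15, 0, 4, 21, 10, 2, 20, 6, 9, 19, 18, 16, 23, 1, 8, 12, 5, 17, 22, 7, 11]
rank  pair      lcp
   1  s[25:],s[3:]  1  'a'
   2  s[3:],s[24:]  0  ''
   3  s[24:],s[13:]  1  'b'
   4  s[13:],s[14:]  1  'b'
   5  s[14:],s[15:]  0  ''
   6  s[15:],s[0:]  1  'c'
   7  s[0:],s[4:]  1  'c'
   8  s[4:],s[21:]  2  'cg'
   9  s[21:],s[10:]  2  'cg'
  10  s[10:],s[2:]  0  ''
  11  s[2:],s[20:]  1  'd'
  12  s[20:],s[6:]  1  'd'
  13  s[6:],s[9:]  0  ''
  14  s[9:],s[19:]  1  'e'
  15  s[19:],s[18:]  1  'e'
  16  s[18:],s[16:]  1  'e'
  17  s[16:],s[23:]  0  ''
  18  s[23:],s[1:]  1  'f'
  19  s[1:],s[8:]  1  'f'
  20  s[8:],s[12:]  0  ''
  21  s[12:],s[5:]  1  'g'
  22  s[5:],s[17:]  1  'g'
  23  s[17:],s[22:]  1  'g'
  24  s[22:],s[7:]  2  'gf'
  25  s[7:],s[11:]  1  'g'

n(n+1)/2 = 26·27/2 = 351
Σ LCP = 0 + 1 + 0 + 1 + 1 + 0 + 1 + 1 + 2 + 2 + 0 + 1 + 1 + 0 + 1 + 1 + 1 + 0 + 1 + 1 + 0 + 1 + 1 + 1 + 2 + 1 = 22
distinct = 351 − 22 = 329

329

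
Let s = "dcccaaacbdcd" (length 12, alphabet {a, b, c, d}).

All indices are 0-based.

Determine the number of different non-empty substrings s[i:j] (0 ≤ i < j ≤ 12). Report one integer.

rank→(start, suffix):
  0 → (4, 'aaacbdcd')
  1 → (5, 'aacbdcd')
  2 → (6, 'acbdcd')
  3 → (8, 'bdcd')
  4 → (3, 'caaacbdcd')
  5 → (7, 'cbdcd')
  6 → (2, 'ccaaacbdcd')
  7 → (1, 'cccaaacbdcd')
  8 → (10, 'cd')
  9 → (11, 'd')
  10 → (0, 'dcccaaacbdcd')
  11 → (9, 'dcd')

SA = [4, 5, 6, 8, 3, 7, 2, 1, 10, 11, 0, 9]
[i] adj suffixes → lcp
  [1] 4/5 → 2 ('aa')
  [2] 5/6 → 1 ('a')
  [3] 6/8 → 0 ('')
  [4] 8/3 → 0 ('')
  [5] 3/7 → 1 ('c')
  [6] 7/2 → 1 ('c')
  [7] 2/1 → 2 ('cc')
  [8] 1/10 → 1 ('c')
  [9] 10/11 → 0 ('')
  [10] 11/0 → 1 ('d')
  [11] 0/9 → 2 ('dc')

n(n+1)/2 = 12·13/2 = 78
Σ LCP = 0 + 2 + 1 + 0 + 0 + 1 + 1 + 2 + 1 + 0 + 1 + 2 = 11
distinct = 78 − 11 = 67

67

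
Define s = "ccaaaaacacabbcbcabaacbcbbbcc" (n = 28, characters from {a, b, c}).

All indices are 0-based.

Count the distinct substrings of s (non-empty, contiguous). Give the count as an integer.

sorted suffixes:
  #0 SA[0]=2  'aaaaacacabbcbcabaacbcbbbcc'
  #1 SA[1]=3  'aaaacacabbcbcabaacbcbbbcc'
  #2 SA[2]=4  'aaacacabbcbcabaacbcbbbcc'
  #3 SA[3]=5  'aacacabbcbcabaacbcbbbcc'
  #4 SA[4]=18  'aacbcbbbcc'
  #5 SA[5]=16  'abaacbcbbbcc'
  #6 SA[6]=10  'abbcbcabaacbcbbbcc'
  #7 SA[7]=8  'acabbcbcabaacbcbbbcc'
  #8 SA[8]=6  'acacabbcbcabaacbcbbbcc'
  #9 SA[9]=19  'acbcbbbcc'
  #10 SA[10]=17  'baacbcbbbcc'
  #11 SA[11]=23  'bbbcc'
  #12 SA[12]=11  'bbcbcabaacbcbbbcc'
  #13 SA[13]=24  'bbcc'
  #14 SA[14]=14  'bcabaacbcbbbcc'
  #15 SA[15]=21  'bcbbbcc'
  #16 SA[16]=12  'bcbcabaacbcbbbcc'
  #17 SA[17]=25  'bcc'
  #18 SA[18]=27  'c'
  #19 SA[19]=1  'caaaaacacabbcbcabaacbcbbbcc'
  #20 SA[20]=15  'cabaacbcbbbcc'
  #21 SA[21]=9  'cabbcbcabaacbcbbbcc'
  #22 SA[22]=7  'cacabbcbcabaacbcbbbcc'
  #23 SA[23]=22  'cbbbcc'
  #24 SA[24]=13  'cbcabaacbcbbbcc'
  #25 SA[25]=20  'cbcbbbcc'
  #26 SA[26]=26  'cc'
  #27 SA[27]=0  'ccaaaaacacabbcbcabaacbcbbbcc'

SA = [2, 3, 4, 5, 18, 16, 10, 8, 6, 19, 17, 23, 11, 24, 14, 21, 12, 25, 27, 1, 15, 9, 7, 22, 13, 20, 26, 0]
[i] adj suffixes → lcp
  [1] 2/3 → 4 ('aaaa')
  [2] 3/4 → 3 ('aaa')
  [3] 4/5 → 2 ('aa')
  [4] 5/18 → 3 ('aac')
  [5] 18/16 → 1 ('a')
  [6] 16/10 → 2 ('ab')
  [7] 10/8 → 1 ('a')
  [8] 8/6 → 3 ('aca')
  [9] 6/19 → 2 ('ac')
  [10] 19/17 → 0 ('')
  [11] 17/23 → 1 ('b')
  [12] 23/11 → 2 ('bb')
  [13] 11/24 → 3 ('bbc')
  [14] 24/14 → 1 ('b')
  [15] 14/21 → 2 ('bc')
  [16] 21/12 → 3 ('bcb')
  [17] 12/25 → 2 ('bc')
  [18] 25/27 → 0 ('')
  [19] 27/1 → 1 ('c')
  [20] 1/15 → 2 ('ca')
  [21] 15/9 → 3 ('cab')
  [22] 9/7 → 2 ('ca')
  [23] 7/22 → 1 ('c')
  [24] 22/13 → 2 ('cb')
  [25] 13/20 → 3 ('cbc')
  [26] 20/26 → 1 ('c')
  [27] 26/0 → 2 ('cc')

n(n+1)/2 = 28·29/2 = 406
Σ LCP = 0 + 4 + 3 + 2 + 3 + 1 + 2 + 1 + 3 + 2 + 0 + 1 + 2 + 3 + 1 + 2 + 3 + 2 + 0 + 1 + 2 + 3 + 2 + 1 + 2 + 3 + 1 + 2 = 52
distinct = 406 − 52 = 354

354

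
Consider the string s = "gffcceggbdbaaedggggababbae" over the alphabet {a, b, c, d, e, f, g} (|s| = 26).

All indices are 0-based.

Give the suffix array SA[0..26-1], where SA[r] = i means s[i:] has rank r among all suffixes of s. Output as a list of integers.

rank | idx | suffix
   0 |  11 | aaedggggababbae
   1 |  19 | ababbae
   2 |  21 | abbae
   3 |  24 | ae
   4 |  12 | aedggggababbae
   5 |  10 | baaedggggababbae
   6 |  20 | babbae
   7 |  23 | bae
   8 |  22 | bbae
   9 |   8 | bdbaaedggggababbae
  10 |   3 | cceggbdbaaedggggababbae
  11 |   4 | ceggbdbaaedggggababbae
  12 |   9 | dbaaedggggababbae
  13 |  14 | dggggababbae
  14 |  25 | e
  15 |  13 | edggggababbae
  16 |   5 | eggbdbaaedggggababbae
  17 |   2 | fcceggbdbaaedggggababbae
  18 |   1 | ffcceggbdbaaedggggababbae
  19 |  18 | gababbae
  20 |   7 | gbdbaaedggggababbae
  21 |   0 | gffcceggbdbaaedggggababbae
  22 |  17 | ggababbae
  23 |   6 | ggbdbaaedggggababbae
  24 |  16 | gggababbae
  25 |  15 | ggggababbae

[11, 19, 21, 24, 12, 10, 20, 23, 22, 8, 3, 4, 9, 14, 25, 13, 5, 2, 1, 18, 7, 0, 17, 6, 16, 15]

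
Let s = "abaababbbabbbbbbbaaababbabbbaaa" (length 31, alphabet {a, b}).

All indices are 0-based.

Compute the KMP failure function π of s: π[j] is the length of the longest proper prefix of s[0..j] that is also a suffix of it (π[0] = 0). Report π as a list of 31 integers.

[0, 0, 1, 1, 2, 3, 2, 0, 0, 1, 2, 0, 0, 0, 0, 0, 0, 1, 1, 1, 2, 3, 2, 0, 1, 2, 0, 0, 1, 1, 1]

π[0] = 0
j=1 s[j]='b': π[1]=0 (border '')
j=2 s[j]='a': π[2]=1 (border 'a')
j=3 s[j]='a': k: 1→0; π[3]=1 (border 'a')
j=4 s[j]='b': π[4]=2 (border 'ab')
j=5 s[j]='a': π[5]=3 (border 'aba')
j=6 s[j]='b': k: 3→1; π[6]=2 (border 'ab')
j=7 s[j]='b': k: 2→0; π[7]=0 (border '')
j=8 s[j]='b': π[8]=0 (border '')
j=9 s[j]='a': π[9]=1 (border 'a')
j=10 s[j]='b': π[10]=2 (border 'ab')
j=11 s[j]='b': k: 2→0; π[11]=0 (border '')
j=12 s[j]='b': π[12]=0 (border '')
j=13 s[j]='b': π[13]=0 (border '')
j=14 s[j]='b': π[14]=0 (border '')
j=15 s[j]='b': π[15]=0 (border '')
j=16 s[j]='b': π[16]=0 (border '')
j=17 s[j]='a': π[17]=1 (border 'a')
j=18 s[j]='a': k: 1→0; π[18]=1 (border 'a')
j=19 s[j]='a': k: 1→0; π[19]=1 (border 'a')
j=20 s[j]='b': π[20]=2 (border 'ab')
j=21 s[j]='a': π[21]=3 (border 'aba')
j=22 s[j]='b': k: 3→1; π[22]=2 (border 'ab')
j=23 s[j]='b': k: 2→0; π[23]=0 (border '')
j=24 s[j]='a': π[24]=1 (border 'a')
j=25 s[j]='b': π[25]=2 (border 'ab')
j=26 s[j]='b': k: 2→0; π[26]=0 (border '')
j=27 s[j]='b': π[27]=0 (border '')
j=28 s[j]='a': π[28]=1 (border 'a')
j=29 s[j]='a': k: 1→0; π[29]=1 (border 'a')
j=30 s[j]='a': k: 1→0; π[30]=1 (border 'a')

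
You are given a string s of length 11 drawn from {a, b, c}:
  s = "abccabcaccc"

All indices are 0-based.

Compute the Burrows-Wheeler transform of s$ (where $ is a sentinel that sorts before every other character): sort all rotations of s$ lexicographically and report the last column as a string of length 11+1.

rank  rotation      last
    0  $abccabcaccc  c
    1  abcaccc$abcc  c
    2  abccabcaccc$  $
    3  accc$abccabc  c
    4  bcaccc$abcca  a
    5  bccabcaccc$a  a
    6  c$abccabcacc  c
    7  cabcaccc$abc  c
    8  caccc$abccab  b
    9  cc$abccabcac  c
   10  ccabcaccc$ab  b
   11  ccc$abccabca  a

cc$caaccbcba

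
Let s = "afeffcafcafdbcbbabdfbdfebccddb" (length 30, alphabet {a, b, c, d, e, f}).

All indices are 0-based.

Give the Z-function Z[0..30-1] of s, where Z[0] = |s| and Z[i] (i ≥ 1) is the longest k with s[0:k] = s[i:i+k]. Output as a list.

[30, 0, 0, 0, 0, 0, 2, 0, 0, 2, 0, 0, 0, 0, 0, 0, 1, 0, 0, 0, 0, 0, 0, 0, 0, 0, 0, 0, 0, 0]

Z[0]=30
i=1: i≥r, start 0; Z[1]=0
i=2: i≥r, start 0; Z[2]=0
i=3: i≥r, start 0; Z[3]=0
i=4: i≥r, start 0; Z[4]=0
i=5: i≥r, start 0; Z[5]=0
i=6: i≥r, start 0; Z[6]=2 scan→box=[6,8)
i=7: min(r-i=1, Z[1]=0)=0; Z[7]=0
i=8: i≥r, start 0; Z[8]=0
i=9: i≥r, start 0; Z[9]=2 scan→box=[9,11)
i=10: min(r-i=1, Z[1]=0)=0; Z[10]=0
i=11: i≥r, start 0; Z[11]=0
i=12: i≥r, start 0; Z[12]=0
i=13: i≥r, start 0; Z[13]=0
i=14: i≥r, start 0; Z[14]=0
i=15: i≥r, start 0; Z[15]=0
i=16: i≥r, start 0; Z[16]=1 scan→box=[16,17)
i=17: i≥r, start 0; Z[17]=0
i=18: i≥r, start 0; Z[18]=0
i=19: i≥r, start 0; Z[19]=0
i=20: i≥r, start 0; Z[20]=0
i=21: i≥r, start 0; Z[21]=0
i=22: i≥r, start 0; Z[22]=0
i=23: i≥r, start 0; Z[23]=0
i=24: i≥r, start 0; Z[24]=0
i=25: i≥r, start 0; Z[25]=0
i=26: i≥r, start 0; Z[26]=0
i=27: i≥r, start 0; Z[27]=0
i=28: i≥r, start 0; Z[28]=0
i=29: i≥r, start 0; Z[29]=0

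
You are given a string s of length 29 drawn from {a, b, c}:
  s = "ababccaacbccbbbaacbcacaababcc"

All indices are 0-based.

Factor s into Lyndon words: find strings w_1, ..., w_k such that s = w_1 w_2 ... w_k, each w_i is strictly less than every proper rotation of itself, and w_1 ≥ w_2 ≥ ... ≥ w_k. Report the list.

emit factor 1: 'ababcc' (i=0, period=6)
emit factor 2: 'aacbccbbb' (i=6, period=9)
emit factor 3: 'aacbcac' (i=15, period=7)
emit factor 4: 'aababcc' (i=22, period=7)

["ababcc", "aacbccbbb", "aacbcac", "aababcc"]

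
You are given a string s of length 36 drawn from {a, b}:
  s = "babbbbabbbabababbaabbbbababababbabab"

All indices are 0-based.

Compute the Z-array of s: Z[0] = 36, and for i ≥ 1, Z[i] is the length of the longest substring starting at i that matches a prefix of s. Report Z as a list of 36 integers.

Z[0]=36
i=1: outside box; Z[1]=0
i=2: outside box; Z[2]=1 grow→box=[2,3)
i=3: outside box; Z[3]=1 grow→box=[3,4)
i=4: outside box; Z[4]=1 grow→box=[4,5)
i=5: outside box; Z[5]=5 grow→box=[5,10)
i=6: min(r-i=4, Z[1]=0)=0; Z[6]=0
i=7: min(r-i=3, Z[2]=1)=1; Z[7]=1
i=8: min(r-i=2, Z[3]=1)=1; Z[8]=1
i=9: min(r-i=1, Z[4]=1)=1; Z[9]=3 grow→box=[9,12)
i=10: min(r-i=2, Z[1]=0)=0; Z[10]=0
i=11: min(r-i=1, Z[2]=1)=1; Z[11]=3 grow→box=[11,14)
i=12: min(r-i=2, Z[1]=0)=0; Z[12]=0
i=13: min(r-i=1, Z[2]=1)=1; Z[13]=4 grow→box=[13,17)
i=14: min(r-i=3, Z[1]=0)=0; Z[14]=0
i=15: min(r-i=2, Z[2]=1)=1; Z[15]=1
i=16: min(r-i=1, Z[3]=1)=1; Z[16]=2 grow→box=[16,18)
i=17: min(r-i=1, Z[1]=0)=0; Z[17]=0
i=18: outside box; Z[18]=0
i=19: outside box; Z[19]=1 grow→box=[19,20)
i=20: outside box; Z[20]=1 grow→box=[20,21)
i=21: outside box; Z[21]=1 grow→box=[21,22)
i=22: outside box; Z[22]=3 grow→box=[22,25)
i=23: min(r-i=2, Z[1]=0)=0; Z[23]=0
i=24: min(r-i=1, Z[2]=1)=1; Z[24]=3 grow→box=[24,27)
i=25: min(r-i=2, Z[1]=0)=0; Z[25]=0
i=26: min(r-i=1, Z[2]=1)=1; Z[26]=3 grow→box=[26,29)
i=27: min(r-i=2, Z[1]=0)=0; Z[27]=0
i=28: min(r-i=1, Z[2]=1)=1; Z[28]=4 grow→box=[28,32)
i=29: min(r-i=3, Z[1]=0)=0; Z[29]=0
i=30: min(r-i=2, Z[2]=1)=1; Z[30]=1
i=31: min(r-i=1, Z[3]=1)=1; Z[31]=3 grow→box=[31,34)
i=32: min(r-i=2, Z[1]=0)=0; Z[32]=0
i=33: min(r-i=1, Z[2]=1)=1; Z[33]=3 grow→box=[33,36)
i=34: min(r-i=2, Z[1]=0)=0; Z[34]=0
i=35: min(r-i=1, Z[2]=1)=1; Z[35]=1

[36, 0, 1, 1, 1, 5, 0, 1, 1, 3, 0, 3, 0, 4, 0, 1, 2, 0, 0, 1, 1, 1, 3, 0, 3, 0, 3, 0, 4, 0, 1, 3, 0, 3, 0, 1]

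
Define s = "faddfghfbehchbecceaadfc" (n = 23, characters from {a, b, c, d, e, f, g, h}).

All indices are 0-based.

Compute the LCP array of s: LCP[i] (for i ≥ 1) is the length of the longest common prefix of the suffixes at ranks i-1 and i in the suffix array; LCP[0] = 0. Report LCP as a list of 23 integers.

[0, 1, 2, 0, 2, 0, 1, 1, 1, 0, 1, 2, 0, 1, 1, 0, 1, 1, 1, 0, 0, 1, 1]

rank | idx | suffix
   0 |  18 | aadfc
   1 |   1 | addfghfbehchbecceaadfc
   2 |  19 | adfc
   3 |  13 | becceaadfc
   4 |   8 | behchbecceaadfc
   5 |  22 | c
   6 |  15 | cceaadfc
   7 |  16 | ceaadfc
   8 |  11 | chbecceaadfc
   9 |   2 | ddfghfbehchbecceaadfc
  10 |  20 | dfc
  11 |   3 | dfghfbehchbecceaadfc
  12 |  17 | eaadfc
  13 |  14 | ecceaadfc
  14 |   9 | ehchbecceaadfc
  15 |   0 | faddfghfbehchbecceaadfc
  16 |   7 | fbehchbecceaadfc
  17 |  21 | fc
  18 |   4 | fghfbehchbecceaadfc
  19 |   5 | ghfbehchbecceaadfc
  20 |  12 | hbecceaadfc
  21 |  10 | hchbecceaadfc
  22 |   6 | hfbehchbecceaadfc

SA = [18, 1, 19, 13, 8, 22, 15, 16, 11, 2, 20, 3, 17, 14, 9, 0, 7, 21, 4, 5, 12, 10, 6]
i: (SA[i-1],SA[i]) lcp shared
  1: (18,1) 1 'a'
  2: (1,19) 2 'ad'
  3: (19,13) 0 ''
  4: (13,8) 2 'be'
  5: (8,22) 0 ''
  6: (22,15) 1 'c'
  7: (15,16) 1 'c'
  8: (16,11) 1 'c'
  9: (11,2) 0 ''
  10: (2,20) 1 'd'
  11: (20,3) 2 'df'
  12: (3,17) 0 ''
  13: (17,14) 1 'e'
  14: (14,9) 1 'e'
  15: (9,0) 0 ''
  16: (0,7) 1 'f'
  17: (7,21) 1 'f'
  18: (21,4) 1 'f'
  19: (4,5) 0 ''
  20: (5,12) 0 ''
  21: (12,10) 1 'h'
  22: (10,6) 1 'h'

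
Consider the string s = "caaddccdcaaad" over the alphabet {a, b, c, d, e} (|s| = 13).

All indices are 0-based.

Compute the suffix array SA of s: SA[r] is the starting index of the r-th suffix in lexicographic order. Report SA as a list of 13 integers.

rank→(start, suffix):
  0 → (9, 'aaad')
  1 → (10, 'aad')
  2 → (1, 'aaddccdcaaad')
  3 → (11, 'ad')
  4 → (2, 'addccdcaaad')
  5 → (8, 'caaad')
  6 → (0, 'caaddccdcaaad')
  7 → (5, 'ccdcaaad')
  8 → (6, 'cdcaaad')
  9 → (12, 'd')
  10 → (7, 'dcaaad')
  11 → (4, 'dccdcaaad')
  12 → (3, 'ddccdcaaad')

[9, 10, 1, 11, 2, 8, 0, 5, 6, 12, 7, 4, 3]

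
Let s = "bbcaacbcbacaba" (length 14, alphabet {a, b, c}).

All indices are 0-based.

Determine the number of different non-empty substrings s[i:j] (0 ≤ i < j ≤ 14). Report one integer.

89

sorted suffixes:
  #0 SA[0]=13  'a'
  #1 SA[1]=3  'aacbcbacaba'
  #2 SA[2]=11  'aba'
  #3 SA[3]=9  'acaba'
  #4 SA[4]=4  'acbcbacaba'
  #5 SA[5]=12  'ba'
  #6 SA[6]=8  'bacaba'
  #7 SA[7]=0  'bbcaacbcbacaba'
  #8 SA[8]=1  'bcaacbcbacaba'
  #9 SA[9]=6  'bcbacaba'
  #10 SA[10]=2  'caacbcbacaba'
  #11 SA[11]=10  'caba'
  #12 SA[12]=7  'cbacaba'
  #13 SA[13]=5  'cbcbacaba'

SA = [13, 3, 11, 9, 4, 12, 8, 0, 1, 6, 2, 10, 7, 5]
[i] adj suffixes → lcp
  [1] 13/3 → 1 ('a')
  [2] 3/11 → 1 ('a')
  [3] 11/9 → 1 ('a')
  [4] 9/4 → 2 ('ac')
  [5] 4/12 → 0 ('')
  [6] 12/8 → 2 ('ba')
  [7] 8/0 → 1 ('b')
  [8] 0/1 → 1 ('b')
  [9] 1/6 → 2 ('bc')
  [10] 6/2 → 0 ('')
  [11] 2/10 → 2 ('ca')
  [12] 10/7 → 1 ('c')
  [13] 7/5 → 2 ('cb')

n(n+1)/2 = 14·15/2 = 105
Σ LCP = 0 + 1 + 1 + 1 + 2 + 0 + 2 + 1 + 1 + 2 + 0 + 2 + 1 + 2 = 16
distinct = 105 − 16 = 89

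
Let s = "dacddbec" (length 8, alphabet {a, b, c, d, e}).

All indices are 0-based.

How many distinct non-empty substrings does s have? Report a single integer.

33

rank→(start, suffix):
  0 → (1, 'acddbec')
  1 → (5, 'bec')
  2 → (7, 'c')
  3 → (2, 'cddbec')
  4 → (0, 'dacddbec')
  5 → (4, 'dbec')
  6 → (3, 'ddbec')
  7 → (6, 'ec')

SA = [1, 5, 7, 2, 0, 4, 3, 6]
i: (SA[i-1],SA[i]) lcp shared
  1: (1,5) 0 ''
  2: (5,7) 0 ''
  3: (7,2) 1 'c'
  4: (2,0) 0 ''
  5: (0,4) 1 'd'
  6: (4,3) 1 'd'
  7: (3,6) 0 ''

n(n+1)/2 = 8·9/2 = 36
Σ LCP = 0 + 0 + 0 + 1 + 0 + 1 + 1 + 0 = 3
distinct = 36 − 3 = 33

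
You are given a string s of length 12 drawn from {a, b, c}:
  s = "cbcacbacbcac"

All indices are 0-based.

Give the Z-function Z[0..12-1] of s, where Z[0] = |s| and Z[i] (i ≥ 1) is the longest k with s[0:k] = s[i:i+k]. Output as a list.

[12, 0, 1, 0, 2, 0, 0, 5, 0, 1, 0, 1]

Z[0]=12
i=1: fresh scan; Z[1]=0
i=2: fresh scan; Z[2]=1 extend→box=[2,3)
i=3: fresh scan; Z[3]=0
i=4: fresh scan; Z[4]=2 extend→box=[4,6)
i=5: min(r-i=1, Z[1]=0)=0; Z[5]=0
i=6: fresh scan; Z[6]=0
i=7: fresh scan; Z[7]=5 extend→box=[7,12)
i=8: min(r-i=4, Z[1]=0)=0; Z[8]=0
i=9: min(r-i=3, Z[2]=1)=1; Z[9]=1
i=10: min(r-i=2, Z[3]=0)=0; Z[10]=0
i=11: min(r-i=1, Z[4]=2)=1; Z[11]=1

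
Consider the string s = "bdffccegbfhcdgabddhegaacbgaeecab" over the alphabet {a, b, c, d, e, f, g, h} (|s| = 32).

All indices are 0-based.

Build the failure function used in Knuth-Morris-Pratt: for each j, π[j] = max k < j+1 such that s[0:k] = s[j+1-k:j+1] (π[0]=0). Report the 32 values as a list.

[0, 0, 0, 0, 0, 0, 0, 0, 1, 0, 0, 0, 0, 0, 0, 1, 2, 0, 0, 0, 0, 0, 0, 0, 1, 0, 0, 0, 0, 0, 0, 1]

π[0] = 0
j=1 s[j]='d': π[1]=0 (border '')
j=2 s[j]='f': π[2]=0 (border '')
j=3 s[j]='f': π[3]=0 (border '')
j=4 s[j]='c': π[4]=0 (border '')
j=5 s[j]='c': π[5]=0 (border '')
j=6 s[j]='e': π[6]=0 (border '')
j=7 s[j]='g': π[7]=0 (border '')
j=8 s[j]='b': π[8]=1 (border 'b')
j=9 s[j]='f': k: 1→0; π[9]=0 (border '')
j=10 s[j]='h': π[10]=0 (border '')
j=11 s[j]='c': π[11]=0 (border '')
j=12 s[j]='d': π[12]=0 (border '')
j=13 s[j]='g': π[13]=0 (border '')
j=14 s[j]='a': π[14]=0 (border '')
j=15 s[j]='b': π[15]=1 (border 'b')
j=16 s[j]='d': π[16]=2 (border 'bd')
j=17 s[j]='d': k: 2→0; π[17]=0 (border '')
j=18 s[j]='h': π[18]=0 (border '')
j=19 s[j]='e': π[19]=0 (border '')
j=20 s[j]='g': π[20]=0 (border '')
j=21 s[j]='a': π[21]=0 (border '')
j=22 s[j]='a': π[22]=0 (border '')
j=23 s[j]='c': π[23]=0 (border '')
j=24 s[j]='b': π[24]=1 (border 'b')
j=25 s[j]='g': k: 1→0; π[25]=0 (border '')
j=26 s[j]='a': π[26]=0 (border '')
j=27 s[j]='e': π[27]=0 (border '')
j=28 s[j]='e': π[28]=0 (border '')
j=29 s[j]='c': π[29]=0 (border '')
j=30 s[j]='a': π[30]=0 (border '')
j=31 s[j]='b': π[31]=1 (border 'b')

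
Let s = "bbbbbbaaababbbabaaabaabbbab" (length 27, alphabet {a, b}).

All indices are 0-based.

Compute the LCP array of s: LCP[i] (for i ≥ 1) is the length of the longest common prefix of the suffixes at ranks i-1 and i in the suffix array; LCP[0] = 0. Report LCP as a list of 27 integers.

sorted suffixes:
  #0 SA[0]=16  'aaabaabbbab'
  #1 SA[1]=6  'aaababbbabaaabaabbbab'
  #2 SA[2]=17  'aabaabbbab'
  #3 SA[3]=7  'aababbbabaaabaabbbab'
  #4 SA[4]=20  'aabbbab'
  #5 SA[5]=25  'ab'
  #6 SA[6]=14  'abaaabaabbbab'
  #7 SA[7]=18  'abaabbbab'
  #8 SA[8]=8  'ababbbabaaabaabbbab'
  #9 SA[9]=21  'abbbab'
  #10 SA[10]=10  'abbbabaaabaabbbab'
  #11 SA[11]=26  'b'
  #12 SA[12]=15  'baaabaabbbab'
  #13 SA[13]=5  'baaababbbabaaabaabbbab'
  #14 SA[14]=19  'baabbbab'
  #15 SA[15]=24  'bab'
  #16 SA[16]=13  'babaaabaabbbab'
  #17 SA[17]=9  'babbbabaaabaabbbab'
  #18 SA[18]=4  'bbaaababbbabaaabaabbbab'
  #19 SA[19]=23  'bbab'
  #20 SA[20]=12  'bbabaaabaabbbab'
  #21 SA[21]=3  'bbbaaababbbabaaabaabbbab'
  #22 SA[22]=22  'bbbab'
  #23 SA[23]=11  'bbbabaaabaabbbab'
  #24 SA[24]=2  'bbbbaaababbbabaaabaabbbab'
  #25 SA[25]=1  'bbbbbaaababbbabaaabaabbbab'
  #26 SA[26]=0  'bbbbbbaaababbbabaaabaabbbab'

SA = [16, 6, 17, 7, 20, 25, 14, 18, 8, 21, 10, 26, 15, 5, 19, 24, 13, 9, 4, 23, 12, 3, 22, 11, 2, 1, 0]
i: (SA[i-1],SA[i]) lcp shared
  1: (16,6) 5 'aaaba'
  2: (6,17) 2 'aa'
  3: (17,7) 4 'aaba'
  4: (7,20) 3 'aab'
  5: (20,25) 1 'a'
  6: (25,14) 2 'ab'
  7: (14,18) 4 'abaa'
  8: (18,8) 3 'aba'
  9: (8,21) 2 'ab'
  10: (21,10) 6 'abbbab'
  11: (10,26) 0 ''
  12: (26,15) 1 'b'
  13: (15,5) 6 'baaaba'
  14: (5,19) 3 'baa'
  15: (19,24) 2 'ba'
  16: (24,13) 3 'bab'
  17: (13,9) 3 'bab'
  18: (9,4) 1 'b'
  19: (4,23) 3 'bba'
  20: (23,12) 4 'bbab'
  21: (12,3) 2 'bb'
  22: (3,22) 4 'bbba'
  23: (22,11) 5 'bbbab'
  24: (11,2) 3 'bbb'
  25: (2,1) 4 'bbbb'
  26: (1,0) 5 'bbbbb'

[0, 5, 2, 4, 3, 1, 2, 4, 3, 2, 6, 0, 1, 6, 3, 2, 3, 3, 1, 3, 4, 2, 4, 5, 3, 4, 5]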